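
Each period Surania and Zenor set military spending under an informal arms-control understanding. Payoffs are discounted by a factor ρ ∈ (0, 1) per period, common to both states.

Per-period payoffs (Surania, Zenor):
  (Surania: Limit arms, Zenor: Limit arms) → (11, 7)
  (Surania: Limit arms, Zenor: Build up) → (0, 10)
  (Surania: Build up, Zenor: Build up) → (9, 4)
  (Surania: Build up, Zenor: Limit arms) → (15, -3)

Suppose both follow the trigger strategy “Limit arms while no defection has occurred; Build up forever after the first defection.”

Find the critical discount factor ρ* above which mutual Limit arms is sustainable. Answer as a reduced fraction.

Surania's threshold: (15−11)/(15−9) = 2/3.
Zenor's threshold: (10−7)/(10−4) = 1/2.
2/3 > 1/2, so Surania binds and ρ* = 2/3.

2/3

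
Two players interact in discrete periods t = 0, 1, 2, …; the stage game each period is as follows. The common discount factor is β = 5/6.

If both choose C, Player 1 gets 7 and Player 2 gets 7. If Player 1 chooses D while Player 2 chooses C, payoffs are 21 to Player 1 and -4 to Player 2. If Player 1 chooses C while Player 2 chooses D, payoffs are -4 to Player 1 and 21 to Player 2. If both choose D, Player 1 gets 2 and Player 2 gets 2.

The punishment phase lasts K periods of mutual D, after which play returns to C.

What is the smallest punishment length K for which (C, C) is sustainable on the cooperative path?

IC: β(1−β^K)/(1−β) ≥ (21−7)/(7−2) = 14/5.
With β = 5/6: need 1 − β^K ≥ 14/5·(1−5/6)/(5/6), i.e. β^K ≤ 0.4400.
Since (5/6)^4 = 0.4823 and (5/6)^5 = 0.4019, the smallest such K is 5.

5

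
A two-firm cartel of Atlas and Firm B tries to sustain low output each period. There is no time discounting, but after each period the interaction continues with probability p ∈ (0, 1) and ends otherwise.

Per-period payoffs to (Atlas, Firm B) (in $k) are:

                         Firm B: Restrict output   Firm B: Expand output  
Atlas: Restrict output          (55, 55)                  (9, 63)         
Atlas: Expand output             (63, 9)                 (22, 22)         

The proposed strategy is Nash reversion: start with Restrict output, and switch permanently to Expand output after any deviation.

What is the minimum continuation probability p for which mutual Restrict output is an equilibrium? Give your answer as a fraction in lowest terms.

With no time discounting, the continuation probability p plays the role of the discount factor.
Grim-trigger IC: 55/(1−p) ≥ 63 + 22p/(1−p) ⇒ p ≥ (63−55)/(63−22) = 8/41.

8/41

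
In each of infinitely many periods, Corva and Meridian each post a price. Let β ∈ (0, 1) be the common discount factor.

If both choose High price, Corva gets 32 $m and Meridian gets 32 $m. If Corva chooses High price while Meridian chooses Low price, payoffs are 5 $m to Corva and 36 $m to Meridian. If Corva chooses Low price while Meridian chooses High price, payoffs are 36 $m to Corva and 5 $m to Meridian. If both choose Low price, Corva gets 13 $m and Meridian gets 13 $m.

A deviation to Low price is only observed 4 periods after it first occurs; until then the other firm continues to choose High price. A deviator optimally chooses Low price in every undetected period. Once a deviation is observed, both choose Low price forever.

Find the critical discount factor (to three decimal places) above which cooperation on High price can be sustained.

0.646

Deviating for the 4 undetected periods gains 36−32 = 4 per period over cooperation, then loses 32−13 = 19 per period forever once punishment starts.
Gain: 4(1 + β + … + β^3); loss: 19·β^4/(1−β).
No profitable deviation ⇔ 4(1−β^4) ≤ 19·β^4, i.e. β^4 ≥ 4/(4+19) = 4/23.
Hence β ≥ (4/23)^(1/4) ≈ 0.646.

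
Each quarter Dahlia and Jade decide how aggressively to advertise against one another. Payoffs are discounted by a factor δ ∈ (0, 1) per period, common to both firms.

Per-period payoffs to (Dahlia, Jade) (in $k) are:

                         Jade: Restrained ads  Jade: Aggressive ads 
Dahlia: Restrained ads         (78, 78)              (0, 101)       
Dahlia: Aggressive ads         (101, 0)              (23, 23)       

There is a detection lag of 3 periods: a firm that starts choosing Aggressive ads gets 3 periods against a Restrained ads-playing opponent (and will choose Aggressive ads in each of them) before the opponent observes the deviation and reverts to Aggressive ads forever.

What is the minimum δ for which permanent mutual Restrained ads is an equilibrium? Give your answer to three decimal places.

A deviator earns 101 for 3 periods, then 23 forever; cooperating earns 78 forever. Multiplying the IC by (1−δ):
78 ≥ 101(1−δ^3) + 23δ^3, so 78·δ^3 ≥ 23 and δ^3 ≥ 23/78.
δ ≥ (23/78)^(1/3) ≈ 0.666.

0.666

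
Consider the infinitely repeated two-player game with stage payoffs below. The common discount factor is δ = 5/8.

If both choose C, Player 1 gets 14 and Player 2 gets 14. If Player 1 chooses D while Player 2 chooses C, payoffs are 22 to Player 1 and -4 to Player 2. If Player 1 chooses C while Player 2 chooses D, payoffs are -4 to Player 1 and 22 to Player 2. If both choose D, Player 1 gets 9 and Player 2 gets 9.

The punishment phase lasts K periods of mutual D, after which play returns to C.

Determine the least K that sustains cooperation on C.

7

No profitable deviation requires (14−9)(δ+…+δ^K) ≥ 22−14, i.e. δ+…+δ^K ≥ 8/5 ≈ 1.6000.
With δ = 5/8, the partial sums are K=1: 0.6250, K=2: 1.0156, …, K=5: 1.5077, K=6: 1.5673, K=7: 1.6046.
K = 7 is the first length at which the sum reaches 1.6000.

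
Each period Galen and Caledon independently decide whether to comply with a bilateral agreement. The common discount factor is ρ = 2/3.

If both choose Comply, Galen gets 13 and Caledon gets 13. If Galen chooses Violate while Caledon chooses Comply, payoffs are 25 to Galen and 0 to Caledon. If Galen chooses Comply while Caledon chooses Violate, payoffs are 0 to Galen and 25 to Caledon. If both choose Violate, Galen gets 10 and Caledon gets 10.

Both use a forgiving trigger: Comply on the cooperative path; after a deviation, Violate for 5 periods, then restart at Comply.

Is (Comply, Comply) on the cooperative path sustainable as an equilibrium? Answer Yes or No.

Comparing payoff streams over the 6 periods until play realigns: cooperate → 13(1+ρ+…+ρ^5); deviate → 25 + 10(ρ+…+ρ^5).
Cooperation is sustained iff (13−10)(ρ+…+ρ^5) ≥ 25−13.
ρ+…+ρ^5 = 2/3·(1−(2/3)^5)/(1−2/3) = 1.7366, and (25−13)/(13−10) = 4.0000.
1.7366 < 4.0000, so cooperation is not sustainable.

No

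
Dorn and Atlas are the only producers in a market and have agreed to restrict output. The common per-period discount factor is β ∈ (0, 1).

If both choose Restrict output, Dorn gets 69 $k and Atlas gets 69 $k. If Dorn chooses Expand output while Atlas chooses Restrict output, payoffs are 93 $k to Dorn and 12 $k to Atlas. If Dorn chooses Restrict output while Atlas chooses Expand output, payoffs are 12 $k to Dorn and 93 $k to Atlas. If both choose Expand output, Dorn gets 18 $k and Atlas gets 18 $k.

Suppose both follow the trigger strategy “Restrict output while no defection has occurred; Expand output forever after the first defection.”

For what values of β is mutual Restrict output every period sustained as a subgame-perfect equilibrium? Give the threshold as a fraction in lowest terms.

Under grim trigger the critical discount factor is (T−C)/(T−P) with T = 93, C = 69, P = 18.
β* = (93−69)/(93−18) = 24/75 = 8/25.

8/25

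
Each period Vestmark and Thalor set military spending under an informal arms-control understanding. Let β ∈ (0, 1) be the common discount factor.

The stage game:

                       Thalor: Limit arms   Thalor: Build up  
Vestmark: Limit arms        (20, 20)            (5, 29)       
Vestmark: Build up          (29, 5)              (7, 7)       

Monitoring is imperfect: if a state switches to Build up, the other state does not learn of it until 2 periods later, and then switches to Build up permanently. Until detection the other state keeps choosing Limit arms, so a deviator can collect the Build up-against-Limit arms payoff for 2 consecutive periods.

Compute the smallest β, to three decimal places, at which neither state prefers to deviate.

0.640

A deviator earns 29 for 2 periods, then 7 forever; cooperating earns 20 forever. Multiplying the IC by (1−β):
20 ≥ 29(1−β^2) + 7β^2, so 22·β^2 ≥ 9 and β^2 ≥ 9/22.
β ≥ (9/22)^(1/2) ≈ 0.640.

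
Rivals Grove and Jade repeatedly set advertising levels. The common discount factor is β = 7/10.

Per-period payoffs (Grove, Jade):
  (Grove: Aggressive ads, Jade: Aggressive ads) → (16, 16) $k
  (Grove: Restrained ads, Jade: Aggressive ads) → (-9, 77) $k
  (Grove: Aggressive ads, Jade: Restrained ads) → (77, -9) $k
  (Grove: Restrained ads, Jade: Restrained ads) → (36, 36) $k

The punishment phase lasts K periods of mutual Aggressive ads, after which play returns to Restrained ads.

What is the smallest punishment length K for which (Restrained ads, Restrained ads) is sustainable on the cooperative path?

IC: β(1−β^K)/(1−β) ≥ (77−36)/(36−16) = 41/20.
With β = 7/10: need 1 − β^K ≥ 41/20·(1−7/10)/(7/10), i.e. β^K ≤ 0.1214.
Since (7/10)^5 = 0.1681 and (7/10)^6 = 0.1176, the smallest such K is 6.

6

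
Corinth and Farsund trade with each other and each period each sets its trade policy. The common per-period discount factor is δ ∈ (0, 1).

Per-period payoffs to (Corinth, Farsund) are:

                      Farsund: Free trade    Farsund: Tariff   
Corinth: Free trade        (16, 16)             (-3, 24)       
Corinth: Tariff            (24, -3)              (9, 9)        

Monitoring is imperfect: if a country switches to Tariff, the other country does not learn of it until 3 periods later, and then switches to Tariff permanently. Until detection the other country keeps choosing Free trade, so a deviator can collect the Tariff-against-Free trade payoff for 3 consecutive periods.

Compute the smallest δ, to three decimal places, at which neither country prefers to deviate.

0.811

Deviating for the 3 undetected periods gains 24−16 = 8 per period over cooperation, then loses 16−9 = 7 per period forever once punishment starts.
Gain: 8(1 + δ + … + δ^2); loss: 7·δ^3/(1−δ).
No profitable deviation ⇔ 8(1−δ^3) ≤ 7·δ^3, i.e. δ^3 ≥ 8/(8+7) = 8/15.
Hence δ ≥ (8/15)^(1/3) ≈ 0.811.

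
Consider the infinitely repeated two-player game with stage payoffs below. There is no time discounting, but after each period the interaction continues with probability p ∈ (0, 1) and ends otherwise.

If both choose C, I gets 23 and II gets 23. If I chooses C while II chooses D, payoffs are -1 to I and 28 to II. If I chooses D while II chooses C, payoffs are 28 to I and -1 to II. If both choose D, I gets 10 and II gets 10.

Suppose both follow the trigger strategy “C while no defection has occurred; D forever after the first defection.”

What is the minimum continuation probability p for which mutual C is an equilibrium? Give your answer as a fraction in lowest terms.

With no time discounting, the continuation probability p plays the role of the discount factor.
Grim-trigger IC: 23/(1−p) ≥ 28 + 10p/(1−p) ⇒ p ≥ (28−23)/(28−10) = 5/18.

5/18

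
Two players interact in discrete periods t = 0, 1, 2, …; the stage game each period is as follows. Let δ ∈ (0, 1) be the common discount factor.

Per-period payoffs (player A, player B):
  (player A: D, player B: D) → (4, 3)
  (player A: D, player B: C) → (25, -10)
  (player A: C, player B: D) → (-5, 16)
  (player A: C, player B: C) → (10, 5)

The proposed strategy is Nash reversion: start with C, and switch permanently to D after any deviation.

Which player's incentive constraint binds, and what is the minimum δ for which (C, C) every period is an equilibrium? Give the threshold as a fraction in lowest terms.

player B; δ ≥ 11/13

For player A: deviation gain 25−10 = 15, per-period punishment loss 10−4 = 6. IC gives δ ≥ 15/21 = 5/7.
For player B: gain 11, loss 2 per period, so δ ≥ 11/13.
The tighter constraint is player B's, so cooperation needs δ ≥ 11/13.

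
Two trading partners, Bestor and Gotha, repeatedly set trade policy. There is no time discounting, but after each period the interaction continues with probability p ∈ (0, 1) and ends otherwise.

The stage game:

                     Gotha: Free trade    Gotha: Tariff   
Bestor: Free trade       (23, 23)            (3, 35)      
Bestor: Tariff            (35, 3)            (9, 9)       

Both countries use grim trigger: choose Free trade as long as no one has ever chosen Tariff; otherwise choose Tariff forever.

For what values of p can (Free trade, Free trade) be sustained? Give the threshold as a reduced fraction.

Expected cooperation value is 23 + p·23 + p²·23 + … = 23/(1−p); deviation gives 35 + p·9/(1−p).
23 ≥ 35(1−p) + 9p ⇒ 26p ≥ 12 ⇒ p ≥ 12/26 = 6/13.

6/13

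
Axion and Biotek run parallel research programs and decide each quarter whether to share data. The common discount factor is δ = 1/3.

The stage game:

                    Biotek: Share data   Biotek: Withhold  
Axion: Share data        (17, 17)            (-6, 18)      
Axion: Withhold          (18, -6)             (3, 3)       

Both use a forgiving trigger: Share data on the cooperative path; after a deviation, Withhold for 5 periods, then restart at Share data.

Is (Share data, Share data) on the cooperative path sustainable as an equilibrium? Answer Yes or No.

Yes

A one-shot deviation gives 18 now, then 3 for 5 periods, then back to 17.
Gain from deviating: (18−17) today; loss: (17−3) in each of the next 5 periods.
No-deviation condition: (17−3)(δ+…+δ^5) ≥ 18−17, i.e. δ+…+δ^5 ≥ 1/14.
At δ = 1/3: δ+…+δ^5 = 0.4979 ≥ 0.0714.
So cooperation is sustainable.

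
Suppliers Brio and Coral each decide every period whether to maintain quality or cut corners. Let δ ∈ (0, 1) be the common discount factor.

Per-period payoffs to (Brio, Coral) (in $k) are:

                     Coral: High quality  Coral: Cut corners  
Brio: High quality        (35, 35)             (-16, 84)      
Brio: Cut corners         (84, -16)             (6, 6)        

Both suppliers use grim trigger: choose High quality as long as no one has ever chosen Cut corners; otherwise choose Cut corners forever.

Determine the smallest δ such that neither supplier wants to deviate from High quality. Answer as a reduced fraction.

49/78

Cooperation forever yields 35 each period: 35/(1−δ).
Deviating yields 84 once, then 6 forever: 84 + 6δ/(1−δ).
No profitable deviation requires 35/(1−δ) ≥ 84 + 6δ/(1−δ).
Multiplying by (1−δ): 35 ≥ 84(1−δ) + 6δ = 84 − 78δ.
So 78δ ≥ 49, i.e. δ ≥ 49/78.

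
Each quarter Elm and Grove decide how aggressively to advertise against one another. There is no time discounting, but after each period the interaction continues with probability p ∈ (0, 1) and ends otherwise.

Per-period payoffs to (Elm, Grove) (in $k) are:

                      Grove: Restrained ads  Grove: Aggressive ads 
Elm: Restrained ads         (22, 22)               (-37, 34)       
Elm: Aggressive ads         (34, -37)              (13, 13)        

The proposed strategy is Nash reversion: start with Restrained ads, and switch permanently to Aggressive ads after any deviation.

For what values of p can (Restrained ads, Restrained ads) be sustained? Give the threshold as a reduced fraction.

4/7

Expected cooperation value is 22 + p·22 + p²·22 + … = 22/(1−p); deviation gives 34 + p·13/(1−p).
22 ≥ 34(1−p) + 13p ⇒ 21p ≥ 12 ⇒ p ≥ 12/21 = 4/7.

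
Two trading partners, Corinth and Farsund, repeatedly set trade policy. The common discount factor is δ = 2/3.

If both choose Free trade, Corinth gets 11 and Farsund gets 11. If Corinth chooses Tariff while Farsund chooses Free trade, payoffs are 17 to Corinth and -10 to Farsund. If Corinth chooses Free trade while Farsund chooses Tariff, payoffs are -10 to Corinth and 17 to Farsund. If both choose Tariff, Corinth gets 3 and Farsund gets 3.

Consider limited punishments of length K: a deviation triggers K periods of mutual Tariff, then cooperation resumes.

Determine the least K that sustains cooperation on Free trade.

2

IC: δ(1−δ^K)/(1−δ) ≥ (17−11)/(11−3) = 3/4.
With δ = 2/3: need 1 − δ^K ≥ 3/4·(1−2/3)/(2/3), i.e. δ^K ≤ 0.6250.
Since (2/3)^1 = 0.6667 and (2/3)^2 = 0.4444, the smallest such K is 2.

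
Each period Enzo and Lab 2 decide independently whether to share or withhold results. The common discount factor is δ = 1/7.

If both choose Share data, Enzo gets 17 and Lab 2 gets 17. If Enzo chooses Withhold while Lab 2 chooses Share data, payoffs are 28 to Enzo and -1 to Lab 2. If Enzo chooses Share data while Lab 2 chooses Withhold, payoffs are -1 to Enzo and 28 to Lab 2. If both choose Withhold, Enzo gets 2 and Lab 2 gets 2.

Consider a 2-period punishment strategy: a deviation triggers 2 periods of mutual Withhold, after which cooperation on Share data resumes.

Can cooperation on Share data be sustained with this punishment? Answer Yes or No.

A one-shot deviation gives 28 now, then 2 for 2 periods, then back to 17.
Gain from deviating: (28−17) today; loss: (17−2) in each of the next 2 periods.
No-deviation condition: (17−2)(δ+…+δ^2) ≥ 28−17, i.e. δ+…+δ^2 ≥ 11/15.
At δ = 1/7: δ+…+δ^2 = 0.1633 < 0.7333.
So cooperation is not sustainable.

No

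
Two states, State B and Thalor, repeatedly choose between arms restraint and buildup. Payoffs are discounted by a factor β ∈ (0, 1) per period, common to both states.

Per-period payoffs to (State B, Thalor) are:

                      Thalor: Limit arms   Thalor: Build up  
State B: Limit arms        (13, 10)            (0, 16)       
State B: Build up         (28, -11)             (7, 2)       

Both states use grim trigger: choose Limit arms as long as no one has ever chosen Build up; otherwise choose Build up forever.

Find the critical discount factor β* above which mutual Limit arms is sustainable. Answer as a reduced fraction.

For State B: deviation gain 28−13 = 15, per-period punishment loss 13−7 = 6. IC gives β ≥ 15/21 = 5/7.
For Thalor: gain 6, loss 8 per period, so β ≥ 6/14 = 3/7.
The tighter constraint is State B's, so cooperation needs β ≥ 5/7.

5/7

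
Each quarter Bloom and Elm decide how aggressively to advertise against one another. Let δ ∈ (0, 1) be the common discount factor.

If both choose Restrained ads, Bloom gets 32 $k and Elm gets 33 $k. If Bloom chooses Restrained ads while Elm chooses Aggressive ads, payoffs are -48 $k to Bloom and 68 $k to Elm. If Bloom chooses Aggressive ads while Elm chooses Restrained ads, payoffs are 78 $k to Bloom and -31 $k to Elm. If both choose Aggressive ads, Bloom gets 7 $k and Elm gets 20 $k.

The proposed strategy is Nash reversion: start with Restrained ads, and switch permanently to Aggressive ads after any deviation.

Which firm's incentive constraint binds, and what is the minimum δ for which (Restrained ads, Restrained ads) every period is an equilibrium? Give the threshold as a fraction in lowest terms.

Elm; δ ≥ 35/48

Bloom: cooperation gives 32 each period; deviation gives 78 once then 7 forever.
  32/(1−δ) ≥ 78 + 7δ/(1−δ) ⇒ δ ≥ 46/71.
Elm: cooperation gives 33 each period; deviation gives 68 once then 20 forever.
  δ ≥ 35/48.
Both must hold, so the binding constraint is Elm's: δ ≥ 35/48.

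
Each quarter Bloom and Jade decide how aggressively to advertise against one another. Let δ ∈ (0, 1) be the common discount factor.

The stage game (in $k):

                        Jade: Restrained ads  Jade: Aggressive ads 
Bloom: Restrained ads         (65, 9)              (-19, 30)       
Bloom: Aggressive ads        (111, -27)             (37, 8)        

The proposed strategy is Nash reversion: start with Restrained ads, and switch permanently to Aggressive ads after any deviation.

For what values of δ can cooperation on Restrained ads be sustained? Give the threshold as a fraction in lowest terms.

21/22

Bloom's threshold: (111−65)/(111−37) = 23/37.
Jade's threshold: (30−9)/(30−8) = 21/22.
23/37 < 21/22, so Jade binds and δ* = 21/22.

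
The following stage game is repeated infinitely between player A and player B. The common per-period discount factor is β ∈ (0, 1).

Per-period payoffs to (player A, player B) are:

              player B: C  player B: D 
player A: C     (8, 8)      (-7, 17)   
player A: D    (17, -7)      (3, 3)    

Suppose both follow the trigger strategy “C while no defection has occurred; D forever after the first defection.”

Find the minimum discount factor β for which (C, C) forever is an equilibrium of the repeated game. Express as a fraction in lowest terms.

9/14

Under grim trigger the critical discount factor is (T−C)/(T−P) with T = 17, C = 8, P = 3.
β* = (17−8)/(17−3) = 9/14.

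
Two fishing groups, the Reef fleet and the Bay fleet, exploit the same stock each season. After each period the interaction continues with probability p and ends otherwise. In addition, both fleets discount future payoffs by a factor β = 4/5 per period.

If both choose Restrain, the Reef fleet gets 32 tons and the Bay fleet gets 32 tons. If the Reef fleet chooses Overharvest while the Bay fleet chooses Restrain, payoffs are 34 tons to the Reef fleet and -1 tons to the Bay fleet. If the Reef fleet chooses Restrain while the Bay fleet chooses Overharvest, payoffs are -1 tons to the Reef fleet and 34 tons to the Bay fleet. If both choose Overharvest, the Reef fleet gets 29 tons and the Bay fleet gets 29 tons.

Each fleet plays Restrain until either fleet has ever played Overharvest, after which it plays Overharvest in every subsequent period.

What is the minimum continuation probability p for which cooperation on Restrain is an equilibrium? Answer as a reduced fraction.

With continuation probability p and discount β, the effective per-period discount factor is βp.
Grim-trigger IC: βp ≥ (34−32)/(34−29) = 2/5.
So p ≥ (2/5)/(4/5) = 1/2.

1/2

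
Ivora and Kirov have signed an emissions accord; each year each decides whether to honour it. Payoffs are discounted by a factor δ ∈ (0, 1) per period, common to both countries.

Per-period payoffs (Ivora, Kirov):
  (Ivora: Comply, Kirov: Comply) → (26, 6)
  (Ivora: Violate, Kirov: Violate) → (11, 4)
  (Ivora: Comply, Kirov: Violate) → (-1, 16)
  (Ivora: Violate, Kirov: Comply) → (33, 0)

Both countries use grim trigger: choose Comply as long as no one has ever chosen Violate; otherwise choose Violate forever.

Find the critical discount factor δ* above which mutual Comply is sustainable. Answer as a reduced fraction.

5/6

Ivora's threshold: (33−26)/(33−11) = 7/22.
Kirov's threshold: (16−6)/(16−4) = 5/6.
7/22 < 5/6, so Kirov binds and δ* = 5/6.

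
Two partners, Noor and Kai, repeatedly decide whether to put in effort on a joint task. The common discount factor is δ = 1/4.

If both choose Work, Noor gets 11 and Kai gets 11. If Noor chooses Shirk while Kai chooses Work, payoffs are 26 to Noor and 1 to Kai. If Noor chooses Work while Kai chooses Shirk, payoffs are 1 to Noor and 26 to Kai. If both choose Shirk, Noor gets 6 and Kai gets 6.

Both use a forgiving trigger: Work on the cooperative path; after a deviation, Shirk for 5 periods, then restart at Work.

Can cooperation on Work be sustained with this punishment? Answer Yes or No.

No

A one-shot deviation gives 26 now, then 6 for 5 periods, then back to 11.
Gain from deviating: (26−11) today; loss: (11−6) in each of the next 5 periods.
No-deviation condition: (11−6)(δ+…+δ^5) ≥ 26−11, i.e. δ+…+δ^5 ≥ 3.
At δ = 1/4: δ+…+δ^5 = 0.3330 < 3.0000.
So cooperation is not sustainable.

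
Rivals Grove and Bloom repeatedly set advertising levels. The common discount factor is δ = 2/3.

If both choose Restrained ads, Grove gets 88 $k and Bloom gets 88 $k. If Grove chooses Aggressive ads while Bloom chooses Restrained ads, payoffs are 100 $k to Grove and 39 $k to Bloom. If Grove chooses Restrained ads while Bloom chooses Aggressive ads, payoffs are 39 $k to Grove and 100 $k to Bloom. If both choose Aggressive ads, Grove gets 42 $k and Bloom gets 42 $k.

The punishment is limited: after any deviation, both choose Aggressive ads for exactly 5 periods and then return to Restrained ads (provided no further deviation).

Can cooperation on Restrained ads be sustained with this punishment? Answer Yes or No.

Yes

A one-shot deviation gives 100 now, then 42 for 5 periods, then back to 88.
Gain from deviating: (100−88) today; loss: (88−42) in each of the next 5 periods.
No-deviation condition: (88−42)(δ+…+δ^5) ≥ 100−88, i.e. δ+…+δ^5 ≥ 6/23.
At δ = 2/3: δ+…+δ^5 = 1.7366 ≥ 0.2609.
So cooperation is sustainable.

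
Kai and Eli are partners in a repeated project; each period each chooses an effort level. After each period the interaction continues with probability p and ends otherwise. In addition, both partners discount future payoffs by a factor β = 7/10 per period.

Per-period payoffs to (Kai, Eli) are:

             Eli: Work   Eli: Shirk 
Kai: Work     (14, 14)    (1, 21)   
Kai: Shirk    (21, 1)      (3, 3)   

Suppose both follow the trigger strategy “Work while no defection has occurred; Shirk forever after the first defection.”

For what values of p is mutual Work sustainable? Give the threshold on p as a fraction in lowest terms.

With continuation probability p and discount β, the effective per-period discount factor is βp.
Grim-trigger IC: βp ≥ (21−14)/(21−3) = 7/18.
So p ≥ (7/18)/(7/10) = 5/9.

5/9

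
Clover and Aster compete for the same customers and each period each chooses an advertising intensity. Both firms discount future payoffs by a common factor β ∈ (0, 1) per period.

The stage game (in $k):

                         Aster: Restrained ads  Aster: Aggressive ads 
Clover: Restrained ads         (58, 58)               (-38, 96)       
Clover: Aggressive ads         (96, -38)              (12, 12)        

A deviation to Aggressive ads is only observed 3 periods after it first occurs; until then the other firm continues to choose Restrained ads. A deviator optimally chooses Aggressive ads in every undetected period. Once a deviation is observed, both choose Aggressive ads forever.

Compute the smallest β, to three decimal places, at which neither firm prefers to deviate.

0.768

A deviator earns 96 for 3 periods, then 12 forever; cooperating earns 58 forever. Multiplying the IC by (1−β):
58 ≥ 96(1−β^3) + 12β^3, so 84·β^3 ≥ 38 and β^3 ≥ 19/42.
β ≥ (19/42)^(1/3) ≈ 0.768.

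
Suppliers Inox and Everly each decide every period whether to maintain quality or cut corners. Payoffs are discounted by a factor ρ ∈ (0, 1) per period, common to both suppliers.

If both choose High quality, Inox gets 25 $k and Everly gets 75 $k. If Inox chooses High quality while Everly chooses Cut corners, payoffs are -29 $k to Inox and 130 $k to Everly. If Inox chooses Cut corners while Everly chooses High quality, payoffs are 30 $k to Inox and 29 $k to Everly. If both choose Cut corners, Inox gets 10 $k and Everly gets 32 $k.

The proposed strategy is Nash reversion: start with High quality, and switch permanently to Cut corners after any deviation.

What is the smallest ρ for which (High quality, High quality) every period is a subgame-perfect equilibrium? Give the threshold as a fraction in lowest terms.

55/98

For Inox: deviation gain 30−25 = 5, per-period punishment loss 25−10 = 15. IC gives ρ ≥ 5/20 = 1/4.
For Everly: gain 55, loss 43 per period, so ρ ≥ 55/98.
The tighter constraint is Everly's, so cooperation needs ρ ≥ 55/98.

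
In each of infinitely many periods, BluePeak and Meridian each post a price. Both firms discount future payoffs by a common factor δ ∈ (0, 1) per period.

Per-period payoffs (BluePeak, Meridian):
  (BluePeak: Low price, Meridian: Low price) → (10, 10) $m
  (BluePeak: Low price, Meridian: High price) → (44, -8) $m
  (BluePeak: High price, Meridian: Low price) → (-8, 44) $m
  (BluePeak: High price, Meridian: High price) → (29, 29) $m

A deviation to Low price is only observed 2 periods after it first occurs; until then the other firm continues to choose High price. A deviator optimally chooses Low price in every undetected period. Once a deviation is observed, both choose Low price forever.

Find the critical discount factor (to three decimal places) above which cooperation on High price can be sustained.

A deviator earns 44 for 2 periods, then 10 forever; cooperating earns 29 forever. Multiplying the IC by (1−δ):
29 ≥ 44(1−δ^2) + 10δ^2, so 34·δ^2 ≥ 15 and δ^2 ≥ 15/34.
δ ≥ (15/34)^(1/2) ≈ 0.664.

0.664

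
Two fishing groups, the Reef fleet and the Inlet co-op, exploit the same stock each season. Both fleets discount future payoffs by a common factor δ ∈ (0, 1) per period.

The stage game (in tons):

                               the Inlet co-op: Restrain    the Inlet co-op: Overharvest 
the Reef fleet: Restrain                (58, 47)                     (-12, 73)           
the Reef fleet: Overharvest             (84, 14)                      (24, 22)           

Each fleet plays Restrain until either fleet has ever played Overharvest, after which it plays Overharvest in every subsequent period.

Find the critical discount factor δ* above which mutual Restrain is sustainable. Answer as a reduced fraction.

For the Reef fleet: deviation gain 84−58 = 26, per-period punishment loss 58−24 = 34. IC gives δ ≥ 26/60 = 13/30.
For the Inlet co-op: gain 26, loss 25 per period, so δ ≥ 26/51.
The tighter constraint is the Inlet co-op's, so cooperation needs δ ≥ 26/51.

26/51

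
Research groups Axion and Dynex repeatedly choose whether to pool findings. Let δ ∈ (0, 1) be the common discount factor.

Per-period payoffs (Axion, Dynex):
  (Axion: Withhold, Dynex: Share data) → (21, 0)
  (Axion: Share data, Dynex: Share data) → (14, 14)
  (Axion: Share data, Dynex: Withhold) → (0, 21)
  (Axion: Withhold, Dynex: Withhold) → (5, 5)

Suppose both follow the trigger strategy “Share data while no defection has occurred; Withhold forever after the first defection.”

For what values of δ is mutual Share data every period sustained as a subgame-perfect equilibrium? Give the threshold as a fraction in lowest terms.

7/16

Under grim trigger the critical discount factor is (T−C)/(T−P) with T = 21, C = 14, P = 5.
δ* = (21−14)/(21−5) = 7/16.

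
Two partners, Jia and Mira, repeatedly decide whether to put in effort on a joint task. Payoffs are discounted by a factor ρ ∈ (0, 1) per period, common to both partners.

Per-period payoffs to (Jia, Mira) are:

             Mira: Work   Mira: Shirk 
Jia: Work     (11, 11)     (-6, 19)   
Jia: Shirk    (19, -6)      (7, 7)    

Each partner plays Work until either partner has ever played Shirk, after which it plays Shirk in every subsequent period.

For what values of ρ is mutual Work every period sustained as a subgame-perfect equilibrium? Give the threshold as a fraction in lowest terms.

Cooperation forever yields 11 each period: 11/(1−ρ).
Deviating yields 19 once, then 7 forever: 19 + 7ρ/(1−ρ).
No profitable deviation requires 11/(1−ρ) ≥ 19 + 7ρ/(1−ρ).
Multiplying by (1−ρ): 11 ≥ 19(1−ρ) + 7ρ = 19 − 12ρ.
So 12ρ ≥ 8, i.e. ρ ≥ 8/12 = 2/3.

2/3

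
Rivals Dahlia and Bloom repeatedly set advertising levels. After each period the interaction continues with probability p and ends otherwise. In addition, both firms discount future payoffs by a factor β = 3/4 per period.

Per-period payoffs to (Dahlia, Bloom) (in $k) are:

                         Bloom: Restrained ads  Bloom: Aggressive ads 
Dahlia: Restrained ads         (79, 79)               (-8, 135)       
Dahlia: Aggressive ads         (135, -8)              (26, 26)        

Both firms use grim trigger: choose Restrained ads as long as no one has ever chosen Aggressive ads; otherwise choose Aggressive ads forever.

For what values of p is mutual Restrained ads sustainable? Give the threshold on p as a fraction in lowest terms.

With continuation probability p and discount β, the effective per-period discount factor is βp.
Grim-trigger IC: βp ≥ (135−79)/(135−26) = 56/109.
So p ≥ (56/109)/(3/4) = 224/327.

224/327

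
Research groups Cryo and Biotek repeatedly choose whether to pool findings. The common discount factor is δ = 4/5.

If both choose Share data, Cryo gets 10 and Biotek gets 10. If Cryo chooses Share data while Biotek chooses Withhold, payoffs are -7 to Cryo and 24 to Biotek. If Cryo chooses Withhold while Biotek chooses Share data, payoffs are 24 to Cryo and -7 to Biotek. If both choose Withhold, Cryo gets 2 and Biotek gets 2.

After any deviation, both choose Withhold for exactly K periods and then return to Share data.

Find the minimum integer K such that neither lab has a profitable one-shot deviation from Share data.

IC: δ(1−δ^K)/(1−δ) ≥ (24−10)/(10−2) = 7/4.
With δ = 4/5: need 1 − δ^K ≥ 7/4·(1−4/5)/(4/5), i.e. δ^K ≤ 0.5625.
Since (4/5)^2 = 0.6400 and (4/5)^3 = 0.5120, the smallest such K is 3.

3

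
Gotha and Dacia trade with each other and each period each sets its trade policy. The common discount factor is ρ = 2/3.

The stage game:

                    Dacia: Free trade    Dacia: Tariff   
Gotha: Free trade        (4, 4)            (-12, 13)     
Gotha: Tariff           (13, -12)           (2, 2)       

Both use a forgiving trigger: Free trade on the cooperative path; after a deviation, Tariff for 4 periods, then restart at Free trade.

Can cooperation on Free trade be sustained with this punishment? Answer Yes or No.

IC: ρ+…+ρ^4 ≥ (13−4)/(4−2) = 9/2.
At ρ = 2/3: partial sum = 1.6049 < 4.5000. Cooperation not sustainable.

No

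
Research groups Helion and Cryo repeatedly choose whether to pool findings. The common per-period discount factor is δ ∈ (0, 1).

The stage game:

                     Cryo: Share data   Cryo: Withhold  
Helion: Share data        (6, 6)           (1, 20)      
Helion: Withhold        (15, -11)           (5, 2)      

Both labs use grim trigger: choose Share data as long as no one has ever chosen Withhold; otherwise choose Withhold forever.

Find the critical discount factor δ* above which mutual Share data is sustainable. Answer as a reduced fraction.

9/10

Helion's threshold: (15−6)/(15−5) = 9/10.
Cryo's threshold: (20−6)/(20−2) = 7/9.
9/10 > 7/9, so Helion binds and δ* = 9/10.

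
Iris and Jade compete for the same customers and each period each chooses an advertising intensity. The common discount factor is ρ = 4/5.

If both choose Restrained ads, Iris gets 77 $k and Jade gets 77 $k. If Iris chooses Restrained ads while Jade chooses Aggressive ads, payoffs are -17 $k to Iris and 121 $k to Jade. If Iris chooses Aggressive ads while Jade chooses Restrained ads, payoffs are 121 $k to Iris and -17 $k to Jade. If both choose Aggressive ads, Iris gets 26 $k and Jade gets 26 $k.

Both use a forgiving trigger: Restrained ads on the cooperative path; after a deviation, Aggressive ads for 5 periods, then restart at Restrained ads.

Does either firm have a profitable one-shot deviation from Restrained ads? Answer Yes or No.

Comparing payoff streams over the 6 periods until play realigns: cooperate → 77(1+ρ+…+ρ^5); deviate → 121 + 26(ρ+…+ρ^5).
Cooperation is sustained iff (77−26)(ρ+…+ρ^5) ≥ 121−77.
ρ+…+ρ^5 = 4/5·(1−(4/5)^5)/(1−4/5) = 2.6893, and (121−77)/(77−26) = 0.8627.
2.6893 ≥ 0.8627, so cooperation is sustainable.

No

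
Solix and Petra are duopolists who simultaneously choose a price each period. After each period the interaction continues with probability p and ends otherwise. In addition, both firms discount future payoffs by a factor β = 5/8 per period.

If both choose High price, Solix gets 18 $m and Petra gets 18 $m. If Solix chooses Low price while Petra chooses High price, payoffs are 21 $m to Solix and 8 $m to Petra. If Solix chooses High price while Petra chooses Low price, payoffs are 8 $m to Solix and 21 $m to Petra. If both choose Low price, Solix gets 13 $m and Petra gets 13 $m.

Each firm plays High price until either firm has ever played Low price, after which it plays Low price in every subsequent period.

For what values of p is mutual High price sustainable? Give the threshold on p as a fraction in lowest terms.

3/5

Expected continuation weight on next period's payoff is β·p = 5/8·p, which plays the role of the discount factor.
Cooperation requires 5/8·p ≥ (21−18)/(21−13) = 3/8, hence p ≥ 3/5.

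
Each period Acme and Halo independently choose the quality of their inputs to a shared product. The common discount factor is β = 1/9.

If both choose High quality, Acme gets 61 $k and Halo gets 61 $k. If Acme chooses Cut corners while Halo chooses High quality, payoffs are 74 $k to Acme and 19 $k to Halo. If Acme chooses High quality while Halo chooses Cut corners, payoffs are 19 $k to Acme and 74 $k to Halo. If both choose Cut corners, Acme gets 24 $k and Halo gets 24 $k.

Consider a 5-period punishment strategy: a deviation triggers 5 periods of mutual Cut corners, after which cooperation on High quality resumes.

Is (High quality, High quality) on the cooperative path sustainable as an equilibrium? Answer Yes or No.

No

IC: β+…+β^5 ≥ (74−61)/(61−24) = 13/37.
At β = 1/9: partial sum = 0.1250 < 0.3514. Cooperation not sustainable.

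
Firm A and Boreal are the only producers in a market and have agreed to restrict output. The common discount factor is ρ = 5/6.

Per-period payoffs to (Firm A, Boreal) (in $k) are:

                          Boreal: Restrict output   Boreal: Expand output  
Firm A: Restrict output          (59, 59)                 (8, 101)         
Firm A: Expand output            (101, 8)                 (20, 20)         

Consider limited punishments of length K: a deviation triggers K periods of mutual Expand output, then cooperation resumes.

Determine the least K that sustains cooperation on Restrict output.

2

No profitable deviation requires (59−20)(ρ+…+ρ^K) ≥ 101−59, i.e. ρ+…+ρ^K ≥ 14/13 ≈ 1.0769.
With ρ = 5/6, the partial sums are K=1: 0.8333, K=2: 1.5278.
K = 2 is the first length at which the sum reaches 1.0769.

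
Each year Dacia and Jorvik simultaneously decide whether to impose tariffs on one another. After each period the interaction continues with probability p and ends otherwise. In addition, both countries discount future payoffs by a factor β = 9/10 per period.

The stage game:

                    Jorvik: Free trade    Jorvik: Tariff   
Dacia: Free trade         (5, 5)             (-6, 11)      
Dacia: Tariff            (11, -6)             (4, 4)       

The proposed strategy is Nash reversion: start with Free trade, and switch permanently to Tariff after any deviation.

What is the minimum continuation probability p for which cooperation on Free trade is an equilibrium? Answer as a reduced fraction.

With continuation probability p and discount β, the effective per-period discount factor is βp.
Grim-trigger IC: βp ≥ (11−5)/(11−4) = 6/7.
So p ≥ (6/7)/(9/10) = 20/21.

20/21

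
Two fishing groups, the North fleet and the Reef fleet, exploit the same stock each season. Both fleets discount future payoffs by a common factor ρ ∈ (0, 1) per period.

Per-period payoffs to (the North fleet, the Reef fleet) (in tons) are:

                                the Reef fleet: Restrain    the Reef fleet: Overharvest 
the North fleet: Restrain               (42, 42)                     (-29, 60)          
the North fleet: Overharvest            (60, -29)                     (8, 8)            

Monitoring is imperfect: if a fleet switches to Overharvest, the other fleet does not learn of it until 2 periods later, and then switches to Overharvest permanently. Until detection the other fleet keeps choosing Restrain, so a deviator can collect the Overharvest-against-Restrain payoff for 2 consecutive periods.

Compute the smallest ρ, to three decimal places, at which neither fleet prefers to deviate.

A deviator earns 60 for 2 periods, then 8 forever; cooperating earns 42 forever. Multiplying the IC by (1−ρ):
42 ≥ 60(1−ρ^2) + 8ρ^2, so 52·ρ^2 ≥ 18 and ρ^2 ≥ 9/26.
ρ ≥ (9/26)^(1/2) ≈ 0.588.

0.588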